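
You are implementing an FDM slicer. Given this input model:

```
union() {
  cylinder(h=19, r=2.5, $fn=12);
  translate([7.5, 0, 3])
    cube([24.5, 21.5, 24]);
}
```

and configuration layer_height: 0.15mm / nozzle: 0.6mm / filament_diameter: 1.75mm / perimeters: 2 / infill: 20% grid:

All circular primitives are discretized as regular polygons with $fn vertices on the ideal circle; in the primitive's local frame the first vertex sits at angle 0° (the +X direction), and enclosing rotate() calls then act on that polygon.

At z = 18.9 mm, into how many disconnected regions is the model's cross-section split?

At z = 18.9 mm: the r=2.5 cylinder contributes a regular 12-gon of circumradius 2.5; the cube at (7.5, 0) is present — its section is the full 24.5×21.5 rectangle; Taking the union: the 2 present regions are separate (no shared area or edge), so areas and boundary lengths simply add and each stays a separate island — 2 connected regions. The result has 2 disconnected regions.

2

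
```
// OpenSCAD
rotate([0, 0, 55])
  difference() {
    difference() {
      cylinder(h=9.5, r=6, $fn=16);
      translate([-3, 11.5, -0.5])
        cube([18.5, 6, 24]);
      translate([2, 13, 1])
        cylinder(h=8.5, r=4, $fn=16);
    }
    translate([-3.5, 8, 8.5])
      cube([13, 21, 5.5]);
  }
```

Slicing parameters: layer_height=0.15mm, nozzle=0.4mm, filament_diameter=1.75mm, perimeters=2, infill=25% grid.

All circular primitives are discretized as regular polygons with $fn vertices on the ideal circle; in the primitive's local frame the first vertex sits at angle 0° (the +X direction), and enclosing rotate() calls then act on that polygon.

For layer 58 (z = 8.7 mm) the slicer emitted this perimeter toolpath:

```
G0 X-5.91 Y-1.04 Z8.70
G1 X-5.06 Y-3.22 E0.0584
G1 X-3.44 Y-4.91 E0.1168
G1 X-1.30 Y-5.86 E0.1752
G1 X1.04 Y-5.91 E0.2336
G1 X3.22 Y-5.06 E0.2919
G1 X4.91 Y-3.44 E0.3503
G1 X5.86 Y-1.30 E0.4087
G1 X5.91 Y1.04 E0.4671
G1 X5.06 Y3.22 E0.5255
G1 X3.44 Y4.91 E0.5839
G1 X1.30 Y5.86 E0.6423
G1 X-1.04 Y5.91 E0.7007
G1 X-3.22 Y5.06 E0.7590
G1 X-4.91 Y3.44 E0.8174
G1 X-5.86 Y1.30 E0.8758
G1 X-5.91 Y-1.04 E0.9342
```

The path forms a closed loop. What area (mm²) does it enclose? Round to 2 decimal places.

110.18 mm²

Apply the shoelace formula to the sequence of (X, Y) vertices; enclosed area = 110.18 mm².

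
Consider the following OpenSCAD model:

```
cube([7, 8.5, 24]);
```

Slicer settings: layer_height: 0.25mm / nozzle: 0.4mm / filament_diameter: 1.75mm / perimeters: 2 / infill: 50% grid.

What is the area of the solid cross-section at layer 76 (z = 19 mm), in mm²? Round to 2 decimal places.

At z = 19 mm: the cube (footprint 7×8.5) is included at this height (area 59.50 mm²). Overall, the cross-section is a single solid region. Net area = 59.50 mm².

59.50 mm²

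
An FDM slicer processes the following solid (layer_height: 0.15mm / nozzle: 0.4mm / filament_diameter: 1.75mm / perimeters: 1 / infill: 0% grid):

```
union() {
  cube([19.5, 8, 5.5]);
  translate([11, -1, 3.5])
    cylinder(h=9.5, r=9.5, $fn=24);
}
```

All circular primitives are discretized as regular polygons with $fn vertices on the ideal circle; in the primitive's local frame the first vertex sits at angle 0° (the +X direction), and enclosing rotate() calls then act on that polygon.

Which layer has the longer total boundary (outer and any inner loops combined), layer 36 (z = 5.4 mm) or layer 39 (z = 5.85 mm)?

layer 36 (z = 5.4 mm)

Layer 36 (z = 5.4): the 19.5×8 cube contributes its full rectangle (perimeter 55.00 mm); the r=9.5 cylinder at (11, -1) gives a regular 24-gon of circumradius 9.5 (constant along its height) (perimeter = 2·24·9.500·sin(180°/24) = 59.52 mm); Merging all regions: the regions partially overlap (shared area 117.87 mm²), so the edge portions inside another operand are dropped and the merged outline is re-measured after clipping — boundary = 69.17 mm. So its perimeter = 69.17 mm. Layer 39 (z = 5.85): the cube does not reach this height (z outside [0, 5.5]); the r=9.5 cylinder at (11, -1) contributes a regular 24-gon of circumradius 9.5 (perimeter = 2·24·9.500·sin(180°/24) = 59.52 mm); Merging all regions: only the r=9.5 cylinder at (11, -1) is present, so the union is just that shape — boundary = 59.52 mm. So its perimeter = 59.52 mm. Layer 36 is larger (69.17 vs 59.52 mm).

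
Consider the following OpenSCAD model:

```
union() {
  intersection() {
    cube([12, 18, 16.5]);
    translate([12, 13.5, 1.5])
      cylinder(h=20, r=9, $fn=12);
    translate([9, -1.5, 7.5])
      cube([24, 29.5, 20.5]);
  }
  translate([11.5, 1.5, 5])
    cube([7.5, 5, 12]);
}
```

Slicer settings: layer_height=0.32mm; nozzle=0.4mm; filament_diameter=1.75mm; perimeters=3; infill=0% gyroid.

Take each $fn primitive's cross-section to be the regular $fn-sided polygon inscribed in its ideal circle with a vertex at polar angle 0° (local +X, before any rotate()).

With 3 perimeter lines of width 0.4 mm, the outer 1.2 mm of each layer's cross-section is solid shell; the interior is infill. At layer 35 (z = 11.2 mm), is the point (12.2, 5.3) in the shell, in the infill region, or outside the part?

At z = 11.2 mm: the 12×18 cube contributes its full rectangle; the r=9 cylinder at (12, 13.5) gives a regular 12-gon of circumradius 9 (constant along its height); the 24×29.5 cube at (9, -1.5) contributes its full rectangle; Keeping only the common overlap: the r=9 cylinder at (12, 13.5) partially overlaps the 12×18 cube; clipping to the common part keeps 98.54 mm²; the 24×29.5 cube at (9, -1.5) partially overlaps the running intersection; clipping to the common part keeps 39.29 mm² — 1 connected region; the cube at (11.5, 1.5) (footprint 7.5×5) is included at this height; Combining (union): the regions partially overlap (shared area 0.97 mm²), so overlapping operands fuse into one piece — 1 connected region. Overall, the cross-section is a single solid region. The nearest boundary edge runs (11.50, 1.50)→(11.50, 4.63); distance from the point to it = 0.97 mm. The point is inside the cross-section, 0.97 mm from the nearest boundary — within the 1.2 mm shell band (3 × 0.4).

shell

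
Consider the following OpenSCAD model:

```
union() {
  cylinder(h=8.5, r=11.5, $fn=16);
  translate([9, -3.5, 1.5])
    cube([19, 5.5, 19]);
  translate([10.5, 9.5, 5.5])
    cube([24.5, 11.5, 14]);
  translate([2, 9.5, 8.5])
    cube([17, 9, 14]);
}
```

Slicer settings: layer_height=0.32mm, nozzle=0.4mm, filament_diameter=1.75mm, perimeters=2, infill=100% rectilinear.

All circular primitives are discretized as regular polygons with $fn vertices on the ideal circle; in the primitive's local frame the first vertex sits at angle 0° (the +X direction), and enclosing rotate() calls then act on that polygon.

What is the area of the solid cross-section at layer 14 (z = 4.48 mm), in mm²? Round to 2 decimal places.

497.25 mm²

At z = 4.48 mm: the r=11.5 cylinder contributes a regular 16-gon of circumradius 11.5 (area = (16/2)·11.500²·sin(360°/16) = 404.88 mm²); the cube at (9, -3.5) is present — its section is the full 19×5.5 rectangle (area 104.50 mm²); the cube at (10.5, 9.5) is not intersected at this z (z outside [5.5, 19.5]); the cube at (2, 9.5) is not intersected at this z (z outside [8.5, 22.5]); Combining (union): the regions partially overlap — summed areas 509.38 mm² minus the doubly-counted overlap 12.13 mm² gives 497.25 mm² — area = 497.25 mm². Overall, the cross-section is a single solid region. Net area = 497.25 mm².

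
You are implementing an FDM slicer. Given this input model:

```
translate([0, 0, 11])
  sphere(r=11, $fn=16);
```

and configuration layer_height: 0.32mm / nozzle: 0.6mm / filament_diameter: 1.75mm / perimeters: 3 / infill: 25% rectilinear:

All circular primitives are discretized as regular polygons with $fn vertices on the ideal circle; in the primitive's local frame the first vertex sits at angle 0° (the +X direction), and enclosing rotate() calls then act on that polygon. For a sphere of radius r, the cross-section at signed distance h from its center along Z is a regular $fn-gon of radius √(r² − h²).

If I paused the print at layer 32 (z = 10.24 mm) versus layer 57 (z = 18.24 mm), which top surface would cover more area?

layer 32 (z = 10.24 mm)

Layer 32 (z = 10.24): the sphere: section is a regular 16-gon, circumradius = √(r²−h²) = √(11²−0.76²) = 10.974 (area = (16/2)·10.974²·sin(360°/16) = 368.67 mm²). So its area = 368.67 mm². Layer 57 (z = 18.24): the r=11 sphere slices to a regular 16-gon of circumradius 8.281 (√(r²−h²) with h=7.24 from center) (area = (16/2)·8.281²·sin(360°/16) = 209.96 mm²). So its area = 209.96 mm². Layer 32 is larger (368.67 vs 209.96 mm²).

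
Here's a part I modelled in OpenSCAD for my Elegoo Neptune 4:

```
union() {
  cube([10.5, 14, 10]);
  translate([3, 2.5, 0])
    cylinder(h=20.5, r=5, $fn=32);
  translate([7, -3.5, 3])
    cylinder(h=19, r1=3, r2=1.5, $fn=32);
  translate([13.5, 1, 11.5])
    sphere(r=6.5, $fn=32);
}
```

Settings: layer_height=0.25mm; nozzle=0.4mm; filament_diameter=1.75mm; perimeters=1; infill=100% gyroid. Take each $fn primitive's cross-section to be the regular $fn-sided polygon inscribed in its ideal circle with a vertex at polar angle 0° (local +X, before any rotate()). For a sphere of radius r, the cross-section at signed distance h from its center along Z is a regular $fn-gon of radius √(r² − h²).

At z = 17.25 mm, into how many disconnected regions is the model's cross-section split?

At z = 17.25 mm: the cube does not reach this height (z outside [0, 10]); the r=5 cylinder at (3, 2.5) contributes a regular 32-gon of circumradius 5; the cone at (7, -3.5) (r1=3→r2=1.5) has section circumradius 1.875 here — a regular 32-gon; the sphere at (13.5, 1): section is a regular 32-gon, circumradius = √(r²−h²) = √(6.5²−5.75²) = 3.031; Combining (union): the 3 present regions are separate (no shared area or edge), so areas and boundary lengths simply add and each stays a separate island — 3 connected regions. The result has 3 disconnected regions.

3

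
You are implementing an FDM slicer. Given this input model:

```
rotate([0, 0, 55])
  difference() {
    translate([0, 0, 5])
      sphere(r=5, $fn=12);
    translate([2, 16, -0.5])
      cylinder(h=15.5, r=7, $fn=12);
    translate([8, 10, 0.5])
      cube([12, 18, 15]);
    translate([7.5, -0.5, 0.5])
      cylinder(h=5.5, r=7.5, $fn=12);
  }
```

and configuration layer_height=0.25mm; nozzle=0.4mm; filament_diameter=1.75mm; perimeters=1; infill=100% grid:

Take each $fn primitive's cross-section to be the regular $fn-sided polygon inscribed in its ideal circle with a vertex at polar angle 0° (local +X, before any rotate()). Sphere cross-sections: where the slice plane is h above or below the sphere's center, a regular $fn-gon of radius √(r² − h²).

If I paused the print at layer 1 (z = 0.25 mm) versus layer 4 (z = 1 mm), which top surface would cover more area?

layer 4 (z = 1 mm)

Layer 1 (z = 0.25): the sphere: section is a regular 12-gon, circumradius = √(r²−h²) = √(5²−4.75²) = 1.561 (area = (12/2)·1.561²·sin(360°/12) = 7.31 mm²); the r=7 cylinder at (2, 16) gives a regular 12-gon of circumradius 7 (constant along its height) (area = (12/2)·7.000²·sin(360°/12) = 147.00 mm²); the cube at (8, 10) is not intersected at this z (z outside [0.5, 15.5]); the cylinder at (7.5, -0.5) is not intersected at this z (z outside [0.5, 6]); Taking the first minus the rest: starting from the r=5 sphere (7.31 mm²), the r=7 cylinder at (2, 16) misses the remaining region (no effect) — area = 7.31 mm²; (rotated 55° about Z; rotation is an isometry so areas/perimeters/island counts are preserved). So its area = 7.31 mm². Layer 4 (z = 1): the sphere: section is a regular 12-gon, circumradius = √(r²−h²) = √(5²−4²) = 3.000 (area = (12/2)·3.000²·sin(360°/12) = 27.00 mm²); the r=7 cylinder at (2, 16) contributes a regular 12-gon of circumradius 7 (area = (12/2)·7.000²·sin(360°/12) = 147.00 mm²); the cube at (8, 10) is present — its section is the full 12×18 rectangle (area 216.00 mm²); the r=7.5 cylinder at (7.5, -0.5) gives a regular 12-gon of circumradius 7.5 (constant along its height) (area = (12/2)·7.500²·sin(360°/12) = 168.75 mm²); After the difference (first − rest): starting from the r=5 sphere (27.00 mm²), the r=7 cylinder at (2, 16) misses the remaining region (no effect); the 12×18 cube at (8, 10) misses the remaining region (no effect); the r=7.5 cylinder at (7.5, -0.5) partially overlaps it — only the 11.19 mm² overlap (of its 168.75 mm²) is removed, clipping the outline — area = 15.81 mm²; (whole slice rotated 55° about Z — lengths, areas and connectivity unchanged). So its area = 15.81 mm². Layer 4 is larger (15.81 vs 7.31 mm²).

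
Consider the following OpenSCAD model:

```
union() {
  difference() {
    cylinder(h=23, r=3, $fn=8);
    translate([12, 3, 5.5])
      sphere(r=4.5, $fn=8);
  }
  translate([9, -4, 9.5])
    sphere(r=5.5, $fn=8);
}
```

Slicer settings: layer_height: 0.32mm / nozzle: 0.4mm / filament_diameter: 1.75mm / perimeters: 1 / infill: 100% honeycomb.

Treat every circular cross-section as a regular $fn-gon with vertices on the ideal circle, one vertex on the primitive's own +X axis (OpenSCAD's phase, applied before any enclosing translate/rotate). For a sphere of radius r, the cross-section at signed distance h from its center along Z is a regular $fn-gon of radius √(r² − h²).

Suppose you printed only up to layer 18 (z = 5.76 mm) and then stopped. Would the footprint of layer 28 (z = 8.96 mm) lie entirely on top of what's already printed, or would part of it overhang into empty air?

part overhangs

Compare the two slices. At z = 5.76: the cylinder: section is a regular 8-gon, circumradius r=3 (area = (8/2)·3.000²·sin(360°/8) = 25.46 mm²); the r=4.5 sphere at (12, 3) slices to a regular 8-gon of circumradius 4.492 (√(r²−h²) with h=0.26 from center) (area = (8/2)·4.492²·sin(360°/8) = 57.08 mm²); Subtracting the remaining from the first: starting from the r=3 cylinder (25.46 mm²), the r=4.5 sphere at (12, 3) misses the remaining region (no effect) — area = 25.46 mm²; the sphere at (9, -4): section is a regular 8-gon, circumradius = √(r²−h²) = √(5.5²−3.74²) = 4.033 (area = (8/2)·4.033²·sin(360°/8) = 46.00 mm²); Combining (union): the 2 present regions are separate (no shared area or edge), so areas and boundary lengths simply add and each stays a separate island — area = 71.45 mm². At z = 8.96: the cylinder: section is a regular 8-gon, circumradius r=3 (area = (8/2)·3.000²·sin(360°/8) = 25.46 mm²); the r=4.5 sphere at (12, 3) contributes a regular 8-gon of circumradius √(4.5²−3.46²) = 2.877 (area = (8/2)·2.877²·sin(360°/8) = 23.41 mm²); Taking the first minus the rest: starting from the r=3 cylinder (25.46 mm²), the r=4.5 sphere at (12, 3) misses the remaining region (no effect) — area = 25.46 mm²; the r=5.5 sphere at (9, -4) contributes a regular 8-gon of circumradius √(5.5²−0.54²) = 5.473 (area = (8/2)·5.473²·sin(360°/8) = 84.74 mm²); Merging all regions: the 2 present regions are separate (no shared area or edge), so areas and boundary lengths simply add and each stays a separate island — area = 110.19 mm². Checking containment: at z = 8.96 the cross-section extends beyond the z = 5.76 cross-section by about 38.74 mm².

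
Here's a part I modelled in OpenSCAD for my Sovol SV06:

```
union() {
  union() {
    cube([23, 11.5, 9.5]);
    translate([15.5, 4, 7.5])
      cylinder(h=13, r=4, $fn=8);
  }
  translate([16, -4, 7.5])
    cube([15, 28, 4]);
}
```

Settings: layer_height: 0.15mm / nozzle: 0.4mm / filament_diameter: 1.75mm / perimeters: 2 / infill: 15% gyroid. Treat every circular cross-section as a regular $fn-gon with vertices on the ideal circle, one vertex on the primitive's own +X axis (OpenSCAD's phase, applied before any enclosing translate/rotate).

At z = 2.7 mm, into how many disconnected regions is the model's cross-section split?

1

At z = 2.7 mm: the cube is present — its section is the full 23×11.5 rectangle; the cylinder at (15.5, 4) is not intersected at this z (z outside [7.5, 20.5]); Merging all regions: only the 23×11.5 cube is present, so the union is just that shape — 1 connected region; the cube at (16, -4) is absent (z outside [7.5, 11.5]); Merging all regions: only the result so far is present, so the union is just that shape — 1 connected region. The result has 1 disconnected region.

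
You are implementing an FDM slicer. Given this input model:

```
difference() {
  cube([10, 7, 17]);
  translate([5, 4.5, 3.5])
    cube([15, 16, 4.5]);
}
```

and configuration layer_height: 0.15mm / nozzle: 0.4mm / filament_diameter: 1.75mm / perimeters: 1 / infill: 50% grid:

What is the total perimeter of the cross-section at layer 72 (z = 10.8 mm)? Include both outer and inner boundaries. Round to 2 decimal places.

At z = 10.8 mm: the 10×7 cube contributes its full rectangle (perimeter 34.00 mm); the cube at (5, 4.5) is not intersected at this z (z outside [3.5, 8]); Taking the first minus the rest: none of the subtracted shapes is present at this height, so the 10×7 cube is unchanged — boundary = 34.00 mm. Overall, the cross-section is a single solid region. Total boundary length (outer) = 34.00 mm.

34.00 mm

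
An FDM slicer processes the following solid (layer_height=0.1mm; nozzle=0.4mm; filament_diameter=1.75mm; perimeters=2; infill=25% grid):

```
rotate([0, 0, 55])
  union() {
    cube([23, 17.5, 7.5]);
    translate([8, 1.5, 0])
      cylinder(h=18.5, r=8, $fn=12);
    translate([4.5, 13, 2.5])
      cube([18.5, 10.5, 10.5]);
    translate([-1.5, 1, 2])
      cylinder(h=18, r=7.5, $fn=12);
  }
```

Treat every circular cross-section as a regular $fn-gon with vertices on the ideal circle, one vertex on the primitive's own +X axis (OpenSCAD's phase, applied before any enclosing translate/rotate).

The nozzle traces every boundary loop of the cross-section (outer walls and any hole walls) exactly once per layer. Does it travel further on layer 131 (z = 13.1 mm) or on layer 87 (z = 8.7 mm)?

Layer 131 (z = 13.1): the cube is not intersected at this z (z outside [0, 7.5]); the cylinder at (8, 1.5): section is a regular 12-gon, circumradius r=8 (perimeter = 2·12·8.000·sin(180°/12) = 49.69 mm); the cube at (4.5, 13) is not intersected at this z (z outside [2.5, 13]); the r=7.5 cylinder at (-1.5, 1) gives a regular 12-gon of circumradius 7.5 (constant along its height) (perimeter = 2·12·7.500·sin(180°/12) = 46.59 mm); Merging all regions: the regions partially overlap (shared area 46.00 mm²), so the edge portions inside another operand are dropped and the merged outline is re-measured after clipping — boundary = 69.14 mm; (rotated 55° about Z; rotation is an isometry so areas/perimeters/island counts are preserved). So its perimeter = 69.14 mm. Layer 87 (z = 8.7): the cube does not reach this height (z outside [0, 7.5]); the r=8 cylinder at (8, 1.5) gives a regular 12-gon of circumradius 8 (constant along its height) (perimeter = 2·12·8.000·sin(180°/12) = 49.69 mm); the 18.5×10.5 cube at (4.5, 13) contributes its full rectangle (perimeter 58.00 mm); the cylinder at (-1.5, 1): section is a regular 12-gon, circumradius r=7.5 (perimeter = 2·12·7.500·sin(180°/12) = 46.59 mm); Combining (union): the regions partially overlap (shared area 46.00 mm²), so the edge portions inside another operand are dropped and the merged outline is re-measured after clipping — boundary = 127.14 mm; (whole slice rotated 55° about Z — lengths, areas and connectivity unchanged). So its perimeter = 127.14 mm. Layer 87 is larger (127.14 vs 69.14 mm).

layer 87 (z = 8.7 mm)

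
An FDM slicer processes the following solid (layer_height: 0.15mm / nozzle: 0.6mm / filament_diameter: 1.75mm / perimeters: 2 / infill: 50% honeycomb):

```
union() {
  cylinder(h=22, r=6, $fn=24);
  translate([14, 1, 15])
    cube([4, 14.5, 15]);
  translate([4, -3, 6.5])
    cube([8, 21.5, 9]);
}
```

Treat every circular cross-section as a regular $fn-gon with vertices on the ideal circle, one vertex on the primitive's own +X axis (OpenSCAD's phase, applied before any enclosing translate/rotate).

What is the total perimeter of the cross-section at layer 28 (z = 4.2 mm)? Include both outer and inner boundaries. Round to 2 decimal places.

At z = 4.2 mm: the r=6 cylinder contributes a regular 24-gon of circumradius 6 (perimeter = 2·24·6.000·sin(180°/24) = 37.59 mm); the cube at (14, 1) is not intersected at this z (z outside [15, 30]); the cube at (4, -3) does not reach this height (z outside [6.5, 15.5]); Merging all regions: only the r=6 cylinder is present, so the union is just that shape — boundary = 37.59 mm. Overall, the cross-section is a single solid region. Total boundary length (outer) = 37.59 mm.

37.59 mm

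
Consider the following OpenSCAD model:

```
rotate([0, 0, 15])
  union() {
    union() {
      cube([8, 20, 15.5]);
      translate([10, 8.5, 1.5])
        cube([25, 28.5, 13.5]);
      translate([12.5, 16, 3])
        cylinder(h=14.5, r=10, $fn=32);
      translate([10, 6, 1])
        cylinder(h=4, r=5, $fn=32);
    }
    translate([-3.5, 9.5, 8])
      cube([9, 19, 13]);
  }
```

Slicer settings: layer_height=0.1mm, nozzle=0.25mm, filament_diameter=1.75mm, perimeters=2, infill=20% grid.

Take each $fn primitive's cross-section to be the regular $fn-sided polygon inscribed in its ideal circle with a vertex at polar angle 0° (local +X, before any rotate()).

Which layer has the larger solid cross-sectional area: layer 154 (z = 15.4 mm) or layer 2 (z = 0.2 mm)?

layer 154 (z = 15.4 mm)

Layer 154 (z = 15.4): the cube (footprint 8×20) is included at this height (area 160.00 mm²); the cube at (10, 8.5) does not reach this height (z outside [1.5, 15]); the r=10 cylinder at (12.5, 16) gives a regular 32-gon of circumradius 10 (constant along its height) (area = (32/2)·10.000²·sin(360°/32) = 312.14 mm²); the cylinder at (10, 6) does not reach this height (z outside [1, 5]); Combining (union): the regions partially overlap — summed areas 472.14 mm² minus the doubly-counted overlap 55.53 mm² gives 416.61 mm² — area = 416.61 mm²; the 9×19 cube at (-3.5, 9.5) contributes its full rectangle (area 171.00 mm²); Combining (union): the regions partially overlap — summed areas 587.61 mm² minus the doubly-counted overlap 61.49 mm² gives 526.12 mm² — area = 526.12 mm²; (rotated 15° about Z; rotation is an isometry so areas/perimeters/island counts are preserved). So its area = 526.12 mm². Layer 2 (z = 0.2): the cube (footprint 8×20) is included at this height (area 160.00 mm²); the cube at (10, 8.5) is absent (z outside [1.5, 15]); the cylinder at (12.5, 16) is absent (z outside [3, 17.5]); the cylinder at (10, 6) does not reach this height (z outside [1, 5]); Taking the union: only the 8×20 cube is present, so the union is just that shape — area = 160.00 mm²; the cube at (-3.5, 9.5) is absent (z outside [8, 21]); Merging all regions: only that combined region is present, so the union is just that shape — area = 160.00 mm²; (rotated 15° about Z; rotation is an isometry so areas/perimeters/island counts are preserved). So its area = 160.00 mm². Layer 154 is larger (526.12 vs 160.00 mm²).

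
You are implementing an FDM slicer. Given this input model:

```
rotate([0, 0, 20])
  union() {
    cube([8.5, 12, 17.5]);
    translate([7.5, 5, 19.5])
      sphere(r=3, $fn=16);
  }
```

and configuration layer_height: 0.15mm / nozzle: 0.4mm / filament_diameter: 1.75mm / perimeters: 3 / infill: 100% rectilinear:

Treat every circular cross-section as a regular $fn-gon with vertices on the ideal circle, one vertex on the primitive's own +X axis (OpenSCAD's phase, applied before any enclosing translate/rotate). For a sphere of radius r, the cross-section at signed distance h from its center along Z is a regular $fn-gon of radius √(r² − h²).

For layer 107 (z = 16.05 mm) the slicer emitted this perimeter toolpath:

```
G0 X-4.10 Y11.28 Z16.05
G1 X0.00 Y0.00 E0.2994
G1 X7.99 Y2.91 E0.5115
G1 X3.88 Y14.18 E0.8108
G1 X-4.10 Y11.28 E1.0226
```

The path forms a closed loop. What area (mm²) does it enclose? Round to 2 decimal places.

Apply the shoelace formula to the sequence of (X, Y) vertices; enclosed area = 101.96 mm².

101.96 mm²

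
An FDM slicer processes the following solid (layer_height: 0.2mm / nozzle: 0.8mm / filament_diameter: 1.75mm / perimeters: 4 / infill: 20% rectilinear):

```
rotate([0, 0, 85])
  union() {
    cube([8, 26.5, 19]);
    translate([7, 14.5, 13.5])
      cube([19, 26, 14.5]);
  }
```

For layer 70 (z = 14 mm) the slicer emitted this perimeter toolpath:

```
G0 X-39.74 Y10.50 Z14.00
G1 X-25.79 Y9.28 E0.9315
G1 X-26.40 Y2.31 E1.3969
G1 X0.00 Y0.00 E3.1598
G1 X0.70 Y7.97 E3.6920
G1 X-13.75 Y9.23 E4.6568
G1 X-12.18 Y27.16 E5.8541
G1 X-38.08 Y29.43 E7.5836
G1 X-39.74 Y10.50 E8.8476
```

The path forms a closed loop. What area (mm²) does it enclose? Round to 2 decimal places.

693.97 mm²

Apply the shoelace formula to the sequence of (X, Y) vertices; enclosed area = 693.97 mm².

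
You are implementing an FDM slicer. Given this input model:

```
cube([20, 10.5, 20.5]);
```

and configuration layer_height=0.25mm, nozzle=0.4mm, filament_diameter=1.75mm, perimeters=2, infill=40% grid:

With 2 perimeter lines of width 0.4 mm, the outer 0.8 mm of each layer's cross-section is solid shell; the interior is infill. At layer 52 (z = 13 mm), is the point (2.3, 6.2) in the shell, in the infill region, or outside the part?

infill

At z = 13 mm: the cube is present — its section is the full 20×10.5 rectangle. Overall, the cross-section is a single solid region. The nearest boundary edge runs (0.00, 10.50)→(0.00, 0.00); distance from the point to it = 2.30 mm. The point is inside the cross-section and 2.30 mm from the nearest boundary — more than the 0.8 mm shell width (2 × 0.4), so it's in the infill interior.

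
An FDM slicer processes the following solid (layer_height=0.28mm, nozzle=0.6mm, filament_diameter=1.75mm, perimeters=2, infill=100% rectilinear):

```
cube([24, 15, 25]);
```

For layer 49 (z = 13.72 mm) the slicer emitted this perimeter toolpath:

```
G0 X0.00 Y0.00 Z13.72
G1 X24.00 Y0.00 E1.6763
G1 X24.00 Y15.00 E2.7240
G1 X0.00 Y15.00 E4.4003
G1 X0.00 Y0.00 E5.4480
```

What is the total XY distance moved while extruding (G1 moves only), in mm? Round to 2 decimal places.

78.00 mm

Sum the Euclidean lengths of each G1 segment: total = 78.00 mm.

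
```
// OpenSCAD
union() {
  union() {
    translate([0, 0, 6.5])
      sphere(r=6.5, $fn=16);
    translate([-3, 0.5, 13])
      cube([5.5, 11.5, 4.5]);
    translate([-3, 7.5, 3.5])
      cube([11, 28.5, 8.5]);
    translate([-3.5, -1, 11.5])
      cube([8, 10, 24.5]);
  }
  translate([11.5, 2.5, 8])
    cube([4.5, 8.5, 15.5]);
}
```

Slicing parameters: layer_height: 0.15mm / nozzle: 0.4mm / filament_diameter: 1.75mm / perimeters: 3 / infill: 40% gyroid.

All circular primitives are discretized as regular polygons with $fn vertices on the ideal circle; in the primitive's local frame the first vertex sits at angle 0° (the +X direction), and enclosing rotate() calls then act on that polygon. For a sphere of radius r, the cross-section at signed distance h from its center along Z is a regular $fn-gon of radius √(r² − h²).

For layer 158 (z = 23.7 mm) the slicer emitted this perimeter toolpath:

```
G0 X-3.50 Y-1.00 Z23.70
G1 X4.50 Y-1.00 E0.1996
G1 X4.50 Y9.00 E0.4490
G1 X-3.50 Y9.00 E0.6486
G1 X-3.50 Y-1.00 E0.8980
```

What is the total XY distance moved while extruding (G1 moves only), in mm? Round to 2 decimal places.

Sum the Euclidean lengths of each G1 segment: total = 36.00 mm.

36.00 mm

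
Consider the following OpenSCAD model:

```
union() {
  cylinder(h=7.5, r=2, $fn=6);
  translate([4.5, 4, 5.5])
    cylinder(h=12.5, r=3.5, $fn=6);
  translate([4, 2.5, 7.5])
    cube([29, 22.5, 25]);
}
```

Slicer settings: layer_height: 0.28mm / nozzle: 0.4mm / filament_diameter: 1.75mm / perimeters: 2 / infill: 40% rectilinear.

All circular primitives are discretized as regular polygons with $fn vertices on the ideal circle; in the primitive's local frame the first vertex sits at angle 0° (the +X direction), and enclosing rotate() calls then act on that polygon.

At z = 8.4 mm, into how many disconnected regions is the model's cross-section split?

1

At z = 8.4 mm: the cylinder is not intersected at this z (z outside [0, 7.5]); the cylinder at (4.5, 4): section is a regular 6-gon, circumradius r=3.5; the cube at (4, 2.5) (footprint 29×22.5) is included at this height; Taking the union: the regions partially overlap (shared area 14.82 mm²), so overlapping operands fuse into one piece — 1 connected region. The result has 1 disconnected region.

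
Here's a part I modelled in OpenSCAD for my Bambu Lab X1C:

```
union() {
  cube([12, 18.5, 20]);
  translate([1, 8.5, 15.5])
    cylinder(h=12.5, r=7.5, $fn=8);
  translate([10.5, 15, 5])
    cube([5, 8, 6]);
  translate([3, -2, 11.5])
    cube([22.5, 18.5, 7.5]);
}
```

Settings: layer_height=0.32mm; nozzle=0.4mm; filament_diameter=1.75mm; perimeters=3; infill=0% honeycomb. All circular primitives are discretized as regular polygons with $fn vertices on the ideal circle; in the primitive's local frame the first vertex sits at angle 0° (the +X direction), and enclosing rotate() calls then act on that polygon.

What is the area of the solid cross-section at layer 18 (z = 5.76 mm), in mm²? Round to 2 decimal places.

At z = 5.76 mm: the 12×18.5 cube contributes its full rectangle (area 222.00 mm²); the cylinder at (1, 8.5) is not intersected at this z (z outside [15.5, 28]); the 5×8 cube at (10.5, 15) contributes its full rectangle (area 40.00 mm²); the cube at (3, -2) does not reach this height (z outside [11.5, 19]); Taking the union: the regions partially overlap — summed areas 262.00 mm² minus the doubly-counted overlap 5.25 mm² gives 256.75 mm² — area = 256.75 mm². Overall, the cross-section is a single solid region. Net area = 256.75 mm².

256.75 mm²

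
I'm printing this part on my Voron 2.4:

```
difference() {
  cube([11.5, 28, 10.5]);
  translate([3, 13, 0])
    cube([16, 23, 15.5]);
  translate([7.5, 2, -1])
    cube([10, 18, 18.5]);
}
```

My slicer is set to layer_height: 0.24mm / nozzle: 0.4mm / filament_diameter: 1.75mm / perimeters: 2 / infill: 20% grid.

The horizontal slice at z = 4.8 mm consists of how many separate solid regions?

At z = 4.8 mm: the cube (footprint 11.5×28) is included at this height; the 16×23 cube at (3, 13) contributes its full rectangle; the 10×18 cube at (7.5, 2) contributes its full rectangle; Taking the first minus the rest: starting from the 11.5×28 cube, the 16×23 cube at (3, 13) partially overlaps it — only the 127.50 mm² overlap (of its 368.00 mm²) is removed, clipping the outline; the 10×18 cube at (7.5, 2) partially overlaps it — only the 44.00 mm² overlap (of its 180.00 mm²) is removed, clipping the outline — 1 connected region. The result has 1 disconnected region.

1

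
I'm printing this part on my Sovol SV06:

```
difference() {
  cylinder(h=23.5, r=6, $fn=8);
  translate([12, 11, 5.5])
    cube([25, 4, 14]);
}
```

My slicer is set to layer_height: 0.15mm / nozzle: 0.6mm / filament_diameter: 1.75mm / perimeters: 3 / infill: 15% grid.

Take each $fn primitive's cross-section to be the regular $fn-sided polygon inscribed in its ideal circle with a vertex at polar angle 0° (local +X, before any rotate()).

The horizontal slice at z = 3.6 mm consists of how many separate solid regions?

1

At z = 3.6 mm: the r=6 cylinder gives a regular 8-gon of circumradius 6 (constant along its height); the cube at (12, 11) does not reach this height (z outside [5.5, 19.5]); After the difference (first − rest): none of the subtracted shapes is present at this height, so the r=6 cylinder is unchanged — 1 connected region. The result has 1 disconnected region.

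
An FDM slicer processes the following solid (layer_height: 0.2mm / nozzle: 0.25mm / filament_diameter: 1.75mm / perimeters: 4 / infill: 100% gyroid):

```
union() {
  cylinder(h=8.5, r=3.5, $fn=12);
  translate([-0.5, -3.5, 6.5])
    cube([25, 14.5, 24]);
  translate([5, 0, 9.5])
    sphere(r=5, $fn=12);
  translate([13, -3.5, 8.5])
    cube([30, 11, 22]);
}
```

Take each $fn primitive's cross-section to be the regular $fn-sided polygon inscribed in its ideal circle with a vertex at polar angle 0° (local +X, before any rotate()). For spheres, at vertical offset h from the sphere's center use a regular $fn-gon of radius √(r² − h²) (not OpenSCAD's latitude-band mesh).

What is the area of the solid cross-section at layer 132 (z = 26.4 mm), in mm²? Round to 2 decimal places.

At z = 26.4 mm: the cylinder does not reach this height (z outside [0, 8.5]); the cube at (-0.5, -3.5) (footprint 25×14.5) is included at this height (area 362.50 mm²); the sphere at (5, 0) is not intersected at this z (|z−center|=16.900 > r=5); the 30×11 cube at (13, -3.5) contributes its full rectangle (area 330.00 mm²); Combining (union): the regions partially overlap — summed areas 692.50 mm² minus the doubly-counted overlap 126.50 mm² gives 566.00 mm² — area = 566.00 mm². Overall, the cross-section is a single solid region. Net area = 566.00 mm².

566.00 mm²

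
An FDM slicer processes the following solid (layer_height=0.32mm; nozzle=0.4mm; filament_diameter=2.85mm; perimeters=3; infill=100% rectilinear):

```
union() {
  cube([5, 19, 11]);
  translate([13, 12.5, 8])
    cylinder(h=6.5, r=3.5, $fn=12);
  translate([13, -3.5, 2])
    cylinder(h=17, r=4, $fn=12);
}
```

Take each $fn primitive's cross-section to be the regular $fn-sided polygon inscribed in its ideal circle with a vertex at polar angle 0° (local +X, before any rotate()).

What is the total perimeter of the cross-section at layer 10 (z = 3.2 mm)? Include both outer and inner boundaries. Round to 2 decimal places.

At z = 3.2 mm: the 5×19 cube contributes its full rectangle (perimeter 48.00 mm); the cylinder at (13, 12.5) does not reach this height (z outside [8, 14.5]); the r=4 cylinder at (13, -3.5) gives a regular 12-gon of circumradius 4 (constant along its height) (perimeter = 2·12·4.000·sin(180°/12) = 24.85 mm); Combining (union): the 2 present regions are separate (no shared area or edge), so areas and boundary lengths simply add and each stays a separate island — boundary = 72.85 mm. Overall, the cross-section has 2 separate islands. Total boundary length (outer) = 72.85 mm.

72.85 mm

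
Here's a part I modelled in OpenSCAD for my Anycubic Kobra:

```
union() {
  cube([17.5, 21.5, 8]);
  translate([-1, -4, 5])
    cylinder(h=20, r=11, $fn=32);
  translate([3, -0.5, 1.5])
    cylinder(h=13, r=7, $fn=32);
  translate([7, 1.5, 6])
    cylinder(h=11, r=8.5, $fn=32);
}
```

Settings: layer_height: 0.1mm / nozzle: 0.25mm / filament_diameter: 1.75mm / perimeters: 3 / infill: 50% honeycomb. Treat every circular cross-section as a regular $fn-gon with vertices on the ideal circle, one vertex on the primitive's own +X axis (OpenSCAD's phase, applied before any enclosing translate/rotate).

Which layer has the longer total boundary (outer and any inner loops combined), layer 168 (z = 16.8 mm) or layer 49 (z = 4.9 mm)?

layer 49 (z = 4.9 mm)

Layer 168 (z = 16.8): the cube is absent (z outside [0, 8]); the r=11 cylinder at (-1, -4) contributes a regular 32-gon of circumradius 11 (perimeter = 2·32·11.000·sin(180°/32) = 69.00 mm); the cylinder at (3, -0.5) is not intersected at this z (z outside [1.5, 14.5]); the r=8.5 cylinder at (7, 1.5) gives a regular 32-gon of circumradius 8.5 (constant along its height) (perimeter = 2·32·8.500·sin(180°/32) = 53.32 mm); Merging all regions: the regions partially overlap (shared area 114.05 mm²), so the edge portions inside another operand are dropped and the merged outline is re-measured after clipping — boundary = 82.10 mm. So its perimeter = 82.10 mm. Layer 49 (z = 4.9): the cube (footprint 17.5×21.5) is included at this height (perimeter 78.00 mm); the cylinder at (-1, -4) is not intersected at this z (z outside [5, 25]); the r=7 cylinder at (3, -0.5) contributes a regular 32-gon of circumradius 7 (perimeter = 2·32·7.000·sin(180°/32) = 43.91 mm); the cylinder at (7, 1.5) is not intersected at this z (z outside [6, 17]); Combining (union): the regions partially overlap (shared area 53.52 mm²), so the edge portions inside another operand are dropped and the merged outline is re-measured after clipping — boundary = 92.58 mm. So its perimeter = 92.58 mm. Layer 49 is larger (92.58 vs 82.10 mm).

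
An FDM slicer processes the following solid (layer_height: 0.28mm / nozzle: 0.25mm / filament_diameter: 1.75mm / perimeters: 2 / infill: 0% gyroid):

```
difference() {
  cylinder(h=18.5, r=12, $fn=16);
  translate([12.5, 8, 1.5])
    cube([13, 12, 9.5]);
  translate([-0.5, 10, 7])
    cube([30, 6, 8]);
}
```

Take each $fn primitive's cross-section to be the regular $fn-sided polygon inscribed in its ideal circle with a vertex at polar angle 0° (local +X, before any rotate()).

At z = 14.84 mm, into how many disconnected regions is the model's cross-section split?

At z = 14.84 mm: the cylinder: section is a regular 16-gon, circumradius r=12; the cube at (12.5, 8) is absent (z outside [1.5, 11]); the 30×6 cube at (-0.5, 10) contributes its full rectangle; Subtracting the remaining from the first: starting from the r=12 cylinder, the 30×6 cube at (-0.5, 10) partially overlaps it — only the 8.95 mm² overlap (of its 180.00 mm²) is removed, clipping the outline — 1 connected region. The result has 1 disconnected region.

1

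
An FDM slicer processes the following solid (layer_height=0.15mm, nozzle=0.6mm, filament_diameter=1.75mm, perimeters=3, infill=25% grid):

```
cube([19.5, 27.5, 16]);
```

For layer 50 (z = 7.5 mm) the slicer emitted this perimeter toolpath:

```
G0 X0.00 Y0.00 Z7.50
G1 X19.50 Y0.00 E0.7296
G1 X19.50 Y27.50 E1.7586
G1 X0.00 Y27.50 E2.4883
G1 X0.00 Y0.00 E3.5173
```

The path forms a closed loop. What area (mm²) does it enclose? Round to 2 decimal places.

Apply the shoelace formula to the sequence of (X, Y) vertices; enclosed area = 536.25 mm².

536.25 mm²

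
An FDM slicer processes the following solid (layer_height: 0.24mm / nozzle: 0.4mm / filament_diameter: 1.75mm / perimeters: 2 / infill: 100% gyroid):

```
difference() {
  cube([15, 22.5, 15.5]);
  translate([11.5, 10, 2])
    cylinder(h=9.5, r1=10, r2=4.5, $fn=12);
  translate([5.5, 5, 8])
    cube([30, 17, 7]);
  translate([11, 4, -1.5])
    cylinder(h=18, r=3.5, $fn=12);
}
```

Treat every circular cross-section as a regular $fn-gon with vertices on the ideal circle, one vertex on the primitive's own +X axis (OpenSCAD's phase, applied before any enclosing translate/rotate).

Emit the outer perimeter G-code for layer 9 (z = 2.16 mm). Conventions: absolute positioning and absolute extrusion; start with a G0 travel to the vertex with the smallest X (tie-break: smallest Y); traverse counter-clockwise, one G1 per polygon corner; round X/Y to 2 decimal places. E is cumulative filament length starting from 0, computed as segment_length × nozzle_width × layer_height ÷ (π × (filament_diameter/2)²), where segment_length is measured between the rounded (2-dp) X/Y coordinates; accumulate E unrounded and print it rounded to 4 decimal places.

G0 X0.00 Y0.00 Z2.16
G1 X15.00 Y0.00 E0.5987
G1 X15.00 Y1.03 E0.6398
G1 X11.50 Y0.09 E0.7844
G1 X6.55 Y1.42 E0.9890
G1 X2.92 Y5.05 E1.1939
G1 X1.59 Y10.00 E1.3985
G1 X2.92 Y14.95 E1.6030
G1 X6.55 Y18.58 E1.8079
G1 X11.50 Y19.91 E2.0125
G1 X15.00 Y18.97 E2.1572
G1 X15.00 Y22.50 E2.2980
G1 X0.00 Y22.50 E2.8967
G1 X0.00 Y0.00 E3.7947

At z = 2.16 mm: the cube is present — its section is the full 15×22.5 rectangle; the cone at (11.5, 10) (r1=10→r2=4.5) has section circumradius 9.907 here — a regular 12-gon; the cube at (5.5, 5) does not reach this height (z outside [8, 15]); the r=3.5 cylinder at (11, 4) gives a regular 12-gon of circumradius 3.5 (constant along its height); Subtracting the remaining from the first: starting from the 15×22.5 cube, the cone at (11.5, 10) partially overlaps it — only the 213.30 mm² overlap (of its 294.47 mm²) is removed, clipping the outline; the r=3.5 cylinder at (11, 4) misses the remaining region (no effect) — 1 connected region. The outline is a single polygon with 13 vertices. Extrusion per mm of travel: 0.4 × 0.24 / (π × 0.875²) = 0.039912. Accumulating E over each segment gives final E = 3.7947.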